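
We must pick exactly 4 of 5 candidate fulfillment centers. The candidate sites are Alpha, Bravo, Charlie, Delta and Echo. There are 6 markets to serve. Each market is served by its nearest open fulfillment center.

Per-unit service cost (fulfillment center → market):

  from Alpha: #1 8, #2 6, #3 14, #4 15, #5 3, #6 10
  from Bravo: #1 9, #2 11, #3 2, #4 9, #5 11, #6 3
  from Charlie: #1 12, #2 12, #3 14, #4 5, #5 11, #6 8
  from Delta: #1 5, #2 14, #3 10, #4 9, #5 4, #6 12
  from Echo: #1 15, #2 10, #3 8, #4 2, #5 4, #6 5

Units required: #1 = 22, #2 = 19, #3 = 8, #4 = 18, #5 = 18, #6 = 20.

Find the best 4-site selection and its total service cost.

Choose Alpha, Bravo, Delta and Echo; total service cost 390.

With exactly 4 open, each market uses its cheapest among the chosen.
{Alpha, Bravo, Delta, Echo}: #1→Delta 5·22=110, #2→Alpha 6·19=114, #3→Bravo 2·8=16, #4→Echo 2·18=36, #5→Alpha 3·18=54, #6→Bravo 3·20=60. Service cost 390.
{Alpha, Bravo, Charlie, Delta}: service cost 444
{Alpha, Bravo, Charlie, Echo}: service cost 456
Among all 5 size-4 choices, {Alpha, Bravo, Delta, Echo} is lowest.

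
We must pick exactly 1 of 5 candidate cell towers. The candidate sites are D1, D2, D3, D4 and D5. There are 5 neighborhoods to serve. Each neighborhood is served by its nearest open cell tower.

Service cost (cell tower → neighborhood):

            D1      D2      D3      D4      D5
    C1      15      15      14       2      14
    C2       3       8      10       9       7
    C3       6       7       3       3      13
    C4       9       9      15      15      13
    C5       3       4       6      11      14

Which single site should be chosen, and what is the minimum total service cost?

Choose D1 only; total service cost 36.

With exactly 1 open, each neighborhood uses its cheapest among the chosen.
{D1}: C1→D1 15, C2→D1 3, C3→D1 6, C4→D1 9, C5→D1 3. Service cost 36.
{D4}: service cost 40
{D2}: service cost 43
Among all 5 size-1 choices, {D1} is lowest.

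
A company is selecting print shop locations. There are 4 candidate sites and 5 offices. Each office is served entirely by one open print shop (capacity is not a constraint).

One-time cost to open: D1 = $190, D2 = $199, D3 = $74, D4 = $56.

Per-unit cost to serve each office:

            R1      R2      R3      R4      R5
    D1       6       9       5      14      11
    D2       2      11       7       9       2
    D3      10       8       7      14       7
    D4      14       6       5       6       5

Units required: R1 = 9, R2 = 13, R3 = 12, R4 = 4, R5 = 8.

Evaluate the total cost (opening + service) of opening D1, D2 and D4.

Total cost: 641

Each office is assigned to its cheapest site among the open ones.
{D1, D2, D4}: R1→D2 2·9=18, R2→D4 6·13=78, R3→D1 5·12=60, R4→D4 6·4=24, R5→D2 2·8=16. Service 196; fixed 445; total 641.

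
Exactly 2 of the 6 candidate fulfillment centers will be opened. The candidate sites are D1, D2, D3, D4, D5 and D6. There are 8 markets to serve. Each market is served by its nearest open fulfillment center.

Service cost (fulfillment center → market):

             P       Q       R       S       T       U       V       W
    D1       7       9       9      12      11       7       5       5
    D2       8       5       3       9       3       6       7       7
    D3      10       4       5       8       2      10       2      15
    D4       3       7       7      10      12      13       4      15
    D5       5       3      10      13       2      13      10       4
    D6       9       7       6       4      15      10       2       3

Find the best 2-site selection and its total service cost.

Choose D2 and D6; total service cost 34.

With exactly 2 open, each market uses its cheapest among the chosen.
{D2, D6}: P→D2 8, Q→D2 5, R→D2 3, S→D6 4, T→D2 3, U→D2 6, V→D6 2, W→D6 3. Service cost 34.
{D5, D6}: service cost 35
{D2, D5}: service cost 39
Among all 15 size-2 choices, {D2, D6} is lowest.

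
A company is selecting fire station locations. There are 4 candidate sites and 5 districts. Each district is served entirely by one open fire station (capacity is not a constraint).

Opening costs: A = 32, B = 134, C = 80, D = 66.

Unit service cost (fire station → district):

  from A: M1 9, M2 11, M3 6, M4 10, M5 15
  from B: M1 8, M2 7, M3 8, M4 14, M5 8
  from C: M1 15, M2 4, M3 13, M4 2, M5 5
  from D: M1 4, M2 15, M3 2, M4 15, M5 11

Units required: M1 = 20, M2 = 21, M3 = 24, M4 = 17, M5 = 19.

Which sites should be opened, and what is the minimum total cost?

Open C and D; minimum total cost 487.

For any fixed open set, each district goes to its cheapest open site; total = fixed + service.
{C, D}: M1→D 4·20=80, M2→C 4·21=84, M3→D 2·24=48, M4→C 2·17=34, M5→C 5·19=95. Service 341; fixed 146; total 487.
{A, C, D}: service 341 + fixed 178 = 519
{B, C, D}: service 341 + fixed 280 = 621
{A, B, C, D}: M1→D 4·20=80, M2→C 4·21=84, M3→D 2·24=48, M4→C 2·17=34, M5→C 5·19=95. Service 341; fixed 312; total 653.
No other subset beats 487.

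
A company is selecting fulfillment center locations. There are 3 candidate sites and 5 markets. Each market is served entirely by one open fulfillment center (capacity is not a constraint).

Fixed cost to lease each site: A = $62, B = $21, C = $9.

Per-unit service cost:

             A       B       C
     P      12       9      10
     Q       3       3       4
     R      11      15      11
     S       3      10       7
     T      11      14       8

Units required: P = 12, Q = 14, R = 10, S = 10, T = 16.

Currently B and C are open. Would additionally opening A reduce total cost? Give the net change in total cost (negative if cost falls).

No — net change +22 (cost rises by 22).

Current service cost with {B, C}: 458.
Adding A: each market re-picks its cheapest; new service cost 418, saving 40.
Extra fixed cost: 62. Net change = 62 − 40 = 22.
(Totals: 488 → 510.)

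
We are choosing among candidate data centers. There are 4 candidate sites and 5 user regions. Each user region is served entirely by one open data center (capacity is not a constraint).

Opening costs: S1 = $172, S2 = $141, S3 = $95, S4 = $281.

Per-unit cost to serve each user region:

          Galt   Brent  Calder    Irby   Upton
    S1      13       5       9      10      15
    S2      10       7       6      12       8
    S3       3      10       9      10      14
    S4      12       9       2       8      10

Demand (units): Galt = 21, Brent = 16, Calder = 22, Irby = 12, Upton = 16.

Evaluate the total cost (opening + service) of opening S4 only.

Each user region is assigned to its cheapest site among the open ones.
{S4}: Galt→S4 12·21=252, Brent→S4 9·16=144, Calder→S4 2·22=44, Irby→S4 8·12=96, Upton→S4 10·16=160. Service 696; fixed 281; total 977.

Total cost: 977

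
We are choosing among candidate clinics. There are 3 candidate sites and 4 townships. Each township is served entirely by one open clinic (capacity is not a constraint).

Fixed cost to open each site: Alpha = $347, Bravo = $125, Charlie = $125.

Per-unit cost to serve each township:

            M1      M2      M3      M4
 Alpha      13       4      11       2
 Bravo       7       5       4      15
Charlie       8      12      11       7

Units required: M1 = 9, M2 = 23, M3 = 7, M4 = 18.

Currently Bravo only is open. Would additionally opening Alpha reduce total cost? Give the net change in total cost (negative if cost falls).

Current service cost with {Bravo}: 476.
Adding Alpha: each township re-picks its cheapest; new service cost 219, saving 257.
Extra fixed cost: 347. Net change = 347 − 257 = 90.
(Totals: 601 → 691.)

No — net change +90 (cost rises by 90).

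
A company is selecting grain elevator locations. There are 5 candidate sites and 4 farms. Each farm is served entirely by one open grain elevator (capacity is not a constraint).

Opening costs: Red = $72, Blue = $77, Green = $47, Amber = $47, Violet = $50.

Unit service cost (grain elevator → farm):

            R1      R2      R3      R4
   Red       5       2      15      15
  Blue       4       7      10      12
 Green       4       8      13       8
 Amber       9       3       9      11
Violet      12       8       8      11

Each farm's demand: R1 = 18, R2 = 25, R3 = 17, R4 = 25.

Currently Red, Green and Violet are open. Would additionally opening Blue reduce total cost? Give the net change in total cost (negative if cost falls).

No — net change +77 (cost rises by 77).

Current service cost with {Red, Green, Violet}: 458.
Adding Blue: each farm re-picks its cheapest; new service cost 458, saving 0.
Extra fixed cost: 77. Net change = 77 − 0 = 77.
(Totals: 627 → 704.)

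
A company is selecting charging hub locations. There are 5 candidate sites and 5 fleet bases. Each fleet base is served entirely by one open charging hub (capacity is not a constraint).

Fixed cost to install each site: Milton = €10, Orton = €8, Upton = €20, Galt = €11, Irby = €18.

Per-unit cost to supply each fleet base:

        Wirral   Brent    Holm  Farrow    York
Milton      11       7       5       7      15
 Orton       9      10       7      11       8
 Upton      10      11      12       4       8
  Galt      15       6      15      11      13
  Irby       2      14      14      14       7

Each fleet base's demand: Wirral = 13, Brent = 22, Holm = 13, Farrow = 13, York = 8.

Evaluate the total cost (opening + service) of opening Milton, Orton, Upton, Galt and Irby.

Each fleet base is assigned to its cheapest site among the open ones.
{Milton, Orton, Upton, Galt, Irby}: Wirral→Irby 2·13=26, Brent→Galt 6·22=132, Holm→Milton 5·13=65, Farrow→Upton 4·13=52, York→Irby 7·8=56. Service 331; fixed 67; total 398.

Total cost: 398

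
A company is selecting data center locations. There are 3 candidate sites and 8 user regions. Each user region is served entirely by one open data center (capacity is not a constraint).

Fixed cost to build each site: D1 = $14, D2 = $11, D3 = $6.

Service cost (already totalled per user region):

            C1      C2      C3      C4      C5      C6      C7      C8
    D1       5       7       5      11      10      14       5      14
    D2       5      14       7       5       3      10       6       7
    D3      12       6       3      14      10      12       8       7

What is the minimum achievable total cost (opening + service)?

For any fixed open set, each user region goes to its cheapest open site; total = fixed + service.
{D2, D3}: C1→D2 5, C2→D3 6, C3→D3 3, C4→D2 5, C5→D2 3, C6→D2 10, C7→D2 6, C8→D2 7. Service 45; fixed 17; total 62.
{D2}: service 57 + fixed 11 = 68
{D1, D2}: service 47 + fixed 25 = 72
{D1, D2, D3}: service 44 + fixed 31 = 75
(All 7 nonempty subsets were checked; D2 and D3 is lowest.)

Minimum total cost: 62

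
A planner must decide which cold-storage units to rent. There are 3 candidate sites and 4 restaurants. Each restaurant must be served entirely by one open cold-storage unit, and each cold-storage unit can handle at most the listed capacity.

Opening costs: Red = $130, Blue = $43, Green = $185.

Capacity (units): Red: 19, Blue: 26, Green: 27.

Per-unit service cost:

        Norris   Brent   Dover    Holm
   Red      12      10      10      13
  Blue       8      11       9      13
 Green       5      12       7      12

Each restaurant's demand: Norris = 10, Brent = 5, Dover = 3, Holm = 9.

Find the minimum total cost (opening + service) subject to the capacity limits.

Minimum total cost: 424

Open {Green}: Norris→Green 5·10=50, Brent→Green 12·5=60, Dover→Green 7·3=21, Holm→Green 12·9=108.
Loads: Green carries 27/27. Service 239; fixed 185; total 424.
Next best feasible plan costs 447.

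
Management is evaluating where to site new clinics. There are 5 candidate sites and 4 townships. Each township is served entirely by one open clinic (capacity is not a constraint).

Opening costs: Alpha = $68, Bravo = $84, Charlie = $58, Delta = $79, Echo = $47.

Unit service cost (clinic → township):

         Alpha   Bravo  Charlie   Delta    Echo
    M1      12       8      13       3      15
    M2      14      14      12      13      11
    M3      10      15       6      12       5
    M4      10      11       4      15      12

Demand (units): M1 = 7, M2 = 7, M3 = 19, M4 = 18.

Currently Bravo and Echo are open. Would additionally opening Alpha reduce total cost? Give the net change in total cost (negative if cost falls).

No — net change +50 (cost rises by 50).

Current service cost with {Bravo, Echo}: 426.
Adding Alpha: each township re-picks its cheapest; new service cost 408, saving 18.
Extra fixed cost: 68. Net change = 68 − 18 = 50.
(Totals: 557 → 607.)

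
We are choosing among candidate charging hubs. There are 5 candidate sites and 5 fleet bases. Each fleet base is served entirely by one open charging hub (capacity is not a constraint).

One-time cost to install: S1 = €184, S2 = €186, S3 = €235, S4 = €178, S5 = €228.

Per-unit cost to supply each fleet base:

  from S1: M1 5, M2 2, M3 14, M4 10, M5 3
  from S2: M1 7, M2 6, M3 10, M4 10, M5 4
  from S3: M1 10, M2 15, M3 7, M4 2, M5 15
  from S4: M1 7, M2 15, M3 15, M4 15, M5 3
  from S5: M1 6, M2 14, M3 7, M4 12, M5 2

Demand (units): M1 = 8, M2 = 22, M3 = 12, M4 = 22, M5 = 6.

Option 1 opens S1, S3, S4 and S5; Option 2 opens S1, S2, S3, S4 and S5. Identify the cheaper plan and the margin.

Option 1: {S1, S3, S4, S5}: M1→S1 5·8=40, M2→S1 2·22=44, M3→S3 7·12=84, M4→S3 2·22=44, M5→S5 2·6=12. Service 224; fixed 825; total 1049.
Option 2: {S1, S2, S3, S4, S5}: M1→S1 5·8=40, M2→S1 2·22=44, M3→S3 7·12=84, M4→S3 2·22=44, M5→S5 2·6=12. Service 224; fixed 1011; total 1235.
Difference: |1049 − 1235| = 186.

Option 1 is cheaper by 186.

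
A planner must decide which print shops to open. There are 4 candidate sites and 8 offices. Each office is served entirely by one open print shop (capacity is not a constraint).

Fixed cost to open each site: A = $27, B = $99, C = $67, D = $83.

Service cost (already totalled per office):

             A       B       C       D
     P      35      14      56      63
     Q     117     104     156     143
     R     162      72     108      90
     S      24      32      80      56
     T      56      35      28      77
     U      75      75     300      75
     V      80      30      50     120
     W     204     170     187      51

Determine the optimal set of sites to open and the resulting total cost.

For any fixed open set, each office goes to its cheapest open site; total = fixed + service.
{B, D}: P→B 14, Q→B 104, R→B 72, S→B 32, T→B 35, U→B 75, V→B 30, W→D 51. Service 413; fixed 182; total 595.
{A, B, D}: service 405 + fixed 209 = 614
{B}: service 532 + fixed 99 = 631
{A, B, C, D}: service 398 + fixed 276 = 674
(All 15 nonempty subsets were checked; B and D is lowest.)

Open B and D; minimum total cost 595.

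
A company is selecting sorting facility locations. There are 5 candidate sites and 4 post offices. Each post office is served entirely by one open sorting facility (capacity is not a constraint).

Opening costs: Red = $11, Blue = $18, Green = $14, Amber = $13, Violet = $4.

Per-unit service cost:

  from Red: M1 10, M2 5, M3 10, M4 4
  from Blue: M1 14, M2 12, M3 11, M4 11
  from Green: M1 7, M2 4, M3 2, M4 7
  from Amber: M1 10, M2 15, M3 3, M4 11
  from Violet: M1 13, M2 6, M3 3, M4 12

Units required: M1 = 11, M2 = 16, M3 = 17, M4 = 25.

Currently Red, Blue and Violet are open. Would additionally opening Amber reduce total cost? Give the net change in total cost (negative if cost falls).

Current service cost with {Red, Blue, Violet}: 341.
Adding Amber: each post office re-picks its cheapest; new service cost 341, saving 0.
Extra fixed cost: 13. Net change = 13 − 0 = 13.
(Totals: 374 → 387.)

No — net change +13 (cost rises by 13).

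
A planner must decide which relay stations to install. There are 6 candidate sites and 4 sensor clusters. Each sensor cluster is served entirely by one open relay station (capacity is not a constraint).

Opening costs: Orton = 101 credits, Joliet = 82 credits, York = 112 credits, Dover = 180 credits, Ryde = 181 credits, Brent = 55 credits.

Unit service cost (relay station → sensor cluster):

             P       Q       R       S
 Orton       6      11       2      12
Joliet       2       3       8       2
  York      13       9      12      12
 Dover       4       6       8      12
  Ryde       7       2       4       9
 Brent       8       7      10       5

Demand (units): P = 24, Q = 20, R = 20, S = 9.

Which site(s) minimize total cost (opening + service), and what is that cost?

For any fixed open set, each sensor cluster goes to its cheapest open site; total = fixed + service.
{Orton, Joliet}: P→Joliet 2·24=48, Q→Joliet 3·20=60, R→Orton 2·20=40, S→Joliet 2·9=18. Service 166; fixed 183; total 349.
{Joliet}: P→Joliet 2·24=48, Q→Joliet 3·20=60, R→Joliet 8·20=160, S→Joliet 2·9=18. Service 286; fixed 82; total 368.
{Orton, Joliet, Brent}: P→Joliet 2·24=48, Q→Joliet 3·20=60, R→Orton 2·20=40, S→Joliet 2·9=18. Service 166; fixed 238; total 404.
{Orton, Joliet, York, Dover, Ryde, Brent}: P→Joliet 2·24=48, Q→Ryde 2·20=40, R→Orton 2·20=40, S→Joliet 2·9=18. Service 146; fixed 711; total 857.
No other subset beats 349.

Open Orton and Joliet; minimum total cost 349.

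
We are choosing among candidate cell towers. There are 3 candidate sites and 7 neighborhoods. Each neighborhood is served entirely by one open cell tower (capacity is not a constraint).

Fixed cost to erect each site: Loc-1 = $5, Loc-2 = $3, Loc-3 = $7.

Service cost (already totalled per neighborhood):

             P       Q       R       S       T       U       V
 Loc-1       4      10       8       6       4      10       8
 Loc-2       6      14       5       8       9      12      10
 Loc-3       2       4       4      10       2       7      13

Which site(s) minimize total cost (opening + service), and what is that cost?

For any fixed open set, each neighborhood goes to its cheapest open site; total = fixed + service.
{Loc-1, Loc-3}: P→Loc-3 2, Q→Loc-3 4, R→Loc-3 4, S→Loc-1 6, T→Loc-3 2, U→Loc-3 7, V→Loc-1 8. Service 33; fixed 12; total 45.
{Loc-2, Loc-3}: service 37 + fixed 10 = 47
{Loc-1, Loc-2, Loc-3}: P→Loc-3 2, Q→Loc-3 4, R→Loc-3 4, S→Loc-1 6, T→Loc-3 2, U→Loc-3 7, V→Loc-1 8. Service 33; fixed 15; total 48.
{Loc-2}: service 64 + fixed 3 = 67
No other subset beats 45.

Open Loc-1 and Loc-3; minimum total cost 45.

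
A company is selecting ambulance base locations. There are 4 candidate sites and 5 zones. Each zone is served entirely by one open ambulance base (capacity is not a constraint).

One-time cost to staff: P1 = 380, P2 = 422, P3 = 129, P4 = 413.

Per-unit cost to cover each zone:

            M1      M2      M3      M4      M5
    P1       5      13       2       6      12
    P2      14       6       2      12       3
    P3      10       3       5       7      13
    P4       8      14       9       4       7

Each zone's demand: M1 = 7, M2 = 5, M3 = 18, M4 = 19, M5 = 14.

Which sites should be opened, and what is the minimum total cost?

Open P3 only; minimum total cost 619.

For any fixed open set, each zone goes to its cheapest open site; total = fixed + service.
{P3}: M1→P3 10·7=70, M2→P3 3·5=15, M3→P3 5·18=90, M4→P3 7·19=133, M5→P3 13·14=182. Service 490; fixed 129; total 619.
{P1}: service 418 + fixed 380 = 798
{P2, P3}: service 296 + fixed 551 = 847
{P1, P2, P3, P4}: M1→P1 5·7=35, M2→P3 3·5=15, M3→P1 2·18=36, M4→P4 4·19=76, M5→P2 3·14=42. Service 204; fixed 1344; total 1548.
No other subset beats 619.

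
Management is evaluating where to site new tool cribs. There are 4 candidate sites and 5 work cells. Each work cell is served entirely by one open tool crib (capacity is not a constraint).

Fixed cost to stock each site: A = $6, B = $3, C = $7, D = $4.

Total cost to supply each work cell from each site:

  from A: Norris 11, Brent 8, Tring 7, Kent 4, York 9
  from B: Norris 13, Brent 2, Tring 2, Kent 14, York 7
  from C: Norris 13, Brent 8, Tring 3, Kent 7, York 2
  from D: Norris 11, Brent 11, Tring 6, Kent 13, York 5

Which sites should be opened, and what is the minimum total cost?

For any fixed open set, each work cell goes to its cheapest open site; total = fixed + service.
{A, B}: Norris→A 11, Brent→B 2, Tring→B 2, Kent→A 4, York→B 7. Service 26; fixed 9; total 35.
{B, C}: Norris→B 13, Brent→B 2, Tring→B 2, Kent→C 7, York→C 2. Service 26; fixed 10; total 36.
{A, B, C}: service 21 + fixed 16 = 37
{A, B, C, D}: Norris→A 11, Brent→B 2, Tring→B 2, Kent→A 4, York→C 2. Service 21; fixed 20; total 41.
(All 15 nonempty subsets were checked; A and B is lowest.)

Open A and B; minimum total cost 35.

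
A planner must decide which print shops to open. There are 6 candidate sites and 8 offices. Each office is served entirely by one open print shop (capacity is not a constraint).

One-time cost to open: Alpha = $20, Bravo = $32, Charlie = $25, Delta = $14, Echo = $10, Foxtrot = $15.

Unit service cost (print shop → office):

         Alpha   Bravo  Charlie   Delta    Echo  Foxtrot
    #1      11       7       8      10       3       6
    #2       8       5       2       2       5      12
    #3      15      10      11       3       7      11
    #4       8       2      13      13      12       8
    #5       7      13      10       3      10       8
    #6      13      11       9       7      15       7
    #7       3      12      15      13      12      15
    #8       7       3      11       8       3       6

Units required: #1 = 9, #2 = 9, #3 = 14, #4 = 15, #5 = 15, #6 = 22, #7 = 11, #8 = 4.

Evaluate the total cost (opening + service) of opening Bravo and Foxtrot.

Each office is assigned to its cheapest site among the open ones.
{Bravo, Foxtrot}: #1→Foxtrot 6·9=54, #2→Bravo 5·9=45, #3→Bravo 10·14=140, #4→Bravo 2·15=30, #5→Foxtrot 8·15=120, #6→Foxtrot 7·22=154, #7→Bravo 12·11=132, #8→Bravo 3·4=12. Service 687; fixed 47; total 734.

Total cost: 734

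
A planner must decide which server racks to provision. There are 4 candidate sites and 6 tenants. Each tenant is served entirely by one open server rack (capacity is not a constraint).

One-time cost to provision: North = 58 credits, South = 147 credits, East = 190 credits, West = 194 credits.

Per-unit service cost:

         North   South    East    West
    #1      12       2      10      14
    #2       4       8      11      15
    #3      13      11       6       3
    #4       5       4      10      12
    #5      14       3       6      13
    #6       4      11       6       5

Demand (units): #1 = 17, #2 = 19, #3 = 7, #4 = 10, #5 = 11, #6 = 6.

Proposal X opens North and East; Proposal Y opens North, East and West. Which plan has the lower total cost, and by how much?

Proposal X: {North, East}: #1→East 10·17=170, #2→North 4·19=76, #3→East 6·7=42, #4→North 5·10=50, #5→East 6·11=66, #6→North 4·6=24. Service 428; fixed 248; total 676.
Proposal Y: {North, East, West}: #1→East 10·17=170, #2→North 4·19=76, #3→West 3·7=21, #4→North 5·10=50, #5→East 6·11=66, #6→North 4·6=24. Service 407; fixed 442; total 849.
Difference: |676 − 849| = 173.

Proposal X is cheaper by 173.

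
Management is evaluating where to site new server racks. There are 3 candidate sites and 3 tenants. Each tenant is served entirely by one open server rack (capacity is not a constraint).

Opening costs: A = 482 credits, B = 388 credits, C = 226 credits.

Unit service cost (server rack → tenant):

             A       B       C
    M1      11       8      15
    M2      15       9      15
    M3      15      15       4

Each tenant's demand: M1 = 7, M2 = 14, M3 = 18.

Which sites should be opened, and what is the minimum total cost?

Open C only; minimum total cost 613.

For any fixed open set, each tenant goes to its cheapest open site; total = fixed + service.
{C}: M1→C 15·7=105, M2→C 15·14=210, M3→C 4·18=72. Service 387; fixed 226; total 613.
{B}: service 452 + fixed 388 = 840
{B, C}: M1→B 8·7=56, M2→B 9·14=126, M3→C 4·18=72. Service 254; fixed 614; total 868.
{A, B, C}: service 254 + fixed 1096 = 1350
(All 7 nonempty subsets were checked; C only is lowest.)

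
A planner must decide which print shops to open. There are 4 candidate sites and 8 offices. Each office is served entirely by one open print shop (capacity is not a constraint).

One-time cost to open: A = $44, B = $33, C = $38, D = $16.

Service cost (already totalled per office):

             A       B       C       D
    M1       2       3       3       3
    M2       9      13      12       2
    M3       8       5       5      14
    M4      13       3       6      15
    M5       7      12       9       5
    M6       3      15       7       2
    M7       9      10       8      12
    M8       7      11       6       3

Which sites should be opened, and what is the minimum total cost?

For any fixed open set, each office goes to its cheapest open site; total = fixed + service.
{D}: M1→D 3, M2→D 2, M3→D 14, M4→D 15, M5→D 5, M6→D 2, M7→D 12, M8→D 3. Service 56; fixed 16; total 72.
{B, D}: M1→B 3, M2→D 2, M3→B 5, M4→B 3, M5→D 5, M6→D 2, M7→B 10, M8→D 3. Service 33; fixed 49; total 82.
{C, D}: M1→C 3, M2→D 2, M3→C 5, M4→C 6, M5→D 5, M6→D 2, M7→C 8, M8→D 3. Service 34; fixed 54; total 88.
{A, B, C, D}: service 30 + fixed 131 = 161
No other subset beats 72.

Open D only; minimum total cost 72.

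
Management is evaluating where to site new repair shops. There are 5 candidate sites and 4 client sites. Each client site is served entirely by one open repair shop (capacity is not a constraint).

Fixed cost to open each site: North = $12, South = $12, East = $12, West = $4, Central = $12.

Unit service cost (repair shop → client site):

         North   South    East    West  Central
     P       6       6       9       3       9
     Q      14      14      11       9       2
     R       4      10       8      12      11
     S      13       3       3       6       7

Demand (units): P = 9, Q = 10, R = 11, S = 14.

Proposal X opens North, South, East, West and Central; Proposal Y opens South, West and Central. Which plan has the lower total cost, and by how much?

Proposal X is cheaper by 42.

Proposal X: {North, South, East, West, Central}: P→West 3·9=27, Q→Central 2·10=20, R→North 4·11=44, S→South 3·14=42. Service 133; fixed 52; total 185.
Proposal Y: {South, West, Central}: P→West 3·9=27, Q→Central 2·10=20, R→South 10·11=110, S→South 3·14=42. Service 199; fixed 28; total 227.
Difference: |185 − 227| = 42.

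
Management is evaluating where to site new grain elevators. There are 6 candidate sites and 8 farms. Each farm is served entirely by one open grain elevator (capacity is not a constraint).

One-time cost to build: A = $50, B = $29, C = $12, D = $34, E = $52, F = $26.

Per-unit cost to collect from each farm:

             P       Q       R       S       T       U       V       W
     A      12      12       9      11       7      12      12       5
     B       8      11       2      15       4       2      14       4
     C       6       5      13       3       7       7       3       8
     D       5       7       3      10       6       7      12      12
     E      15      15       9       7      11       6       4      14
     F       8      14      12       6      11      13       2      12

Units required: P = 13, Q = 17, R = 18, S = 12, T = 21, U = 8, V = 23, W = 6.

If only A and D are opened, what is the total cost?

Each farm is assigned to its cheapest site among the open ones.
{A, D}: P→D 5·13=65, Q→D 7·17=119, R→D 3·18=54, S→D 10·12=120, T→D 6·21=126, U→D 7·8=56, V→A 12·23=276, W→A 5·6=30. Service 846; fixed 84; total 930.

Total cost: 930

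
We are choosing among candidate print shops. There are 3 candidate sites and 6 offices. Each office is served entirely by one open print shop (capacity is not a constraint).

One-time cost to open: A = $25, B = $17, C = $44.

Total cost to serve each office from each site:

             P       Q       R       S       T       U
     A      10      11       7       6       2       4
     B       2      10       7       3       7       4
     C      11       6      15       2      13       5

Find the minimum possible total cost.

For any fixed open set, each office goes to its cheapest open site; total = fixed + service.
{B}: P→B 2, Q→B 10, R→B 7, S→B 3, T→B 7, U→B 4. Service 33; fixed 17; total 50.
{A}: service 40 + fixed 25 = 65
{A, B}: service 28 + fixed 42 = 70
{A, B, C}: service 23 + fixed 86 = 109
No other subset beats 50.

Minimum total cost: 50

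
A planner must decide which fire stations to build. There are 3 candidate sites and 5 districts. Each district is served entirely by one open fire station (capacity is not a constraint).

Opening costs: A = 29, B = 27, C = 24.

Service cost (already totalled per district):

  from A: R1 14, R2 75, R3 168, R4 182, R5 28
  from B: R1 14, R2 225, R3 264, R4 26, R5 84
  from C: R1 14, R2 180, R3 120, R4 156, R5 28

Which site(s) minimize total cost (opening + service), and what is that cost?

Open A, B and C; minimum total cost 343.

For any fixed open set, each district goes to its cheapest open site; total = fixed + service.
{A, B, C}: R1→A 14, R2→A 75, R3→C 120, R4→B 26, R5→A 28. Service 263; fixed 80; total 343.
{A, B}: R1→A 14, R2→A 75, R3→A 168, R4→B 26, R5→A 28. Service 311; fixed 56; total 367.
{B, C}: service 368 + fixed 51 = 419
{C}: R1→C 14, R2→C 180, R3→C 120, R4→C 156, R5→C 28. Service 498; fixed 24; total 522.
No other subset beats 343.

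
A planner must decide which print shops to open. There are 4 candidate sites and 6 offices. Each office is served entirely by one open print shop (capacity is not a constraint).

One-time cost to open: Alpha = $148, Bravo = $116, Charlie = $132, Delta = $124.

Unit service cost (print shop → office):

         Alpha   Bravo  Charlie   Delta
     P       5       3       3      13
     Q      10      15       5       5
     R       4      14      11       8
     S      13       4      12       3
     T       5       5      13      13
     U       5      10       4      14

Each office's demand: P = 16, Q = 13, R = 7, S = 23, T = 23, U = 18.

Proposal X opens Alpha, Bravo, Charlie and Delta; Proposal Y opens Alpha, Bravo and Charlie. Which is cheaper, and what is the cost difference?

Proposal X: {Alpha, Bravo, Charlie, Delta}: P→Bravo 3·16=48, Q→Charlie 5·13=65, R→Alpha 4·7=28, S→Delta 3·23=69, T→Alpha 5·23=115, U→Charlie 4·18=72. Service 397; fixed 520; total 917.
Proposal Y: {Alpha, Bravo, Charlie}: P→Bravo 3·16=48, Q→Charlie 5·13=65, R→Alpha 4·7=28, S→Bravo 4·23=92, T→Alpha 5·23=115, U→Charlie 4·18=72. Service 420; fixed 396; total 816.
Difference: |917 − 816| = 101.

Proposal Y is cheaper by 101.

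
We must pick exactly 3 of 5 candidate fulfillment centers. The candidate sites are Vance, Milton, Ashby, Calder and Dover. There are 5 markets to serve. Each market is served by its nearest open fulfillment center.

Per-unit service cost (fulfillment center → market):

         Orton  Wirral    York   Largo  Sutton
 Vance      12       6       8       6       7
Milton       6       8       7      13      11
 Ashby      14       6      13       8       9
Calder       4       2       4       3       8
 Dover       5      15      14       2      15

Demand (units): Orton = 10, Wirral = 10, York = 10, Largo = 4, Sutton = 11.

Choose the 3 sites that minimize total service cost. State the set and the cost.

Choose Vance, Calder and Dover; total service cost 185.

With exactly 3 open, each market uses its cheapest among the chosen.
{Vance, Calder, Dover}: Orton→Calder 4·10=40, Wirral→Calder 2·10=20, York→Calder 4·10=40, Largo→Dover 2·4=8, Sutton→Vance 7·11=77. Service cost 185.
{Vance, Milton, Calder}: service cost 189
{Vance, Ashby, Calder}: service cost 189
Among all 10 size-3 choices, {Vance, Calder, Dover} is lowest.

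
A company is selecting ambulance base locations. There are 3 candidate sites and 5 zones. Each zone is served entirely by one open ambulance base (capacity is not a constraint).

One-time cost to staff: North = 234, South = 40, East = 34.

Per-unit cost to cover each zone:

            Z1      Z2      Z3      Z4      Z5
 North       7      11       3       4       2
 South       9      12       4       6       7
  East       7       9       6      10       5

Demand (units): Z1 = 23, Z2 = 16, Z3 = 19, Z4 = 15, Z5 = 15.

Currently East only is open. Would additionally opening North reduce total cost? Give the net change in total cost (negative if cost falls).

Current service cost with {East}: 644.
Adding North: each zone re-picks its cheapest; new service cost 452, saving 192.
Extra fixed cost: 234. Net change = 234 − 192 = 42.
(Totals: 678 → 720.)

No — net change +42 (cost rises by 42).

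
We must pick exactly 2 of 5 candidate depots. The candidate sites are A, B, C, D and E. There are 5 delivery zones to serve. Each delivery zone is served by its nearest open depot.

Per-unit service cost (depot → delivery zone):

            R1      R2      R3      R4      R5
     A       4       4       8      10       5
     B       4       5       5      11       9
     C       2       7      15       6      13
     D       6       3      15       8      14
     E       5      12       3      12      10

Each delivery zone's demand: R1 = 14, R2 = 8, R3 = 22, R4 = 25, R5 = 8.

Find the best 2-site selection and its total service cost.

With exactly 2 open, each delivery zone uses its cheapest among the chosen.
{C, E}: R1→C 2·14=28, R2→C 7·8=56, R3→E 3·22=66, R4→C 6·25=150, R5→E 10·8=80. Service cost 380.
{B, C}: service cost 400
{A, C}: service cost 426
Among all 10 size-2 choices, {C, E} is lowest.

Choose C and E; total service cost 380.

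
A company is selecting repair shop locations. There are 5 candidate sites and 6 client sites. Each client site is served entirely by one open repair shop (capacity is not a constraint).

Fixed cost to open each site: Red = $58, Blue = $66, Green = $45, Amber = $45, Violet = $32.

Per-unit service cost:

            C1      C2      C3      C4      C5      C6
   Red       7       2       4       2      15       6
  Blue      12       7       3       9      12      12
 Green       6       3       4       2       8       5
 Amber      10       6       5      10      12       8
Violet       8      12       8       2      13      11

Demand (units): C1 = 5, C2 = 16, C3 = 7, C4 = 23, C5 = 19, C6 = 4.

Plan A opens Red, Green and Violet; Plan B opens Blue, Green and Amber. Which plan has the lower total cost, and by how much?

Plan A: {Red, Green, Violet}: C1→Green 6·5=30, C2→Red 2·16=32, C3→Red 4·7=28, C4→Red 2·23=46, C5→Green 8·19=152, C6→Green 5·4=20. Service 308; fixed 135; total 443.
Plan B: {Blue, Green, Amber}: C1→Green 6·5=30, C2→Green 3·16=48, C3→Blue 3·7=21, C4→Green 2·23=46, C5→Green 8·19=152, C6→Green 5·4=20. Service 317; fixed 156; total 473.
Difference: |443 − 473| = 30.

Plan A is cheaper by 30.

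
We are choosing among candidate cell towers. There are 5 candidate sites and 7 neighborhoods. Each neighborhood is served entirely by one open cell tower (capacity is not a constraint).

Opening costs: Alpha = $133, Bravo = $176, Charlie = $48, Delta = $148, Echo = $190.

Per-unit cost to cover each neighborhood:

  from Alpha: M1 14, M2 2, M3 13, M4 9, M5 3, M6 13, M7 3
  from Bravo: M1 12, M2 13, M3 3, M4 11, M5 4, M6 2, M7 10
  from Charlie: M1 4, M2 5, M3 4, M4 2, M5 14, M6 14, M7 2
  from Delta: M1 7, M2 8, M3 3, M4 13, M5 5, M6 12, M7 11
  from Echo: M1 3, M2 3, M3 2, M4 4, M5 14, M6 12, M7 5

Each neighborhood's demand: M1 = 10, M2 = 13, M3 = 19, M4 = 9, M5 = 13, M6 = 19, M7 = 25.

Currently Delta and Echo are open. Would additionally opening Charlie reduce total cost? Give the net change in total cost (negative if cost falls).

Yes — net change −45 (cost falls by 45).

Current service cost with {Delta, Echo}: 561.
Adding Charlie: each neighborhood re-picks its cheapest; new service cost 468, saving 93.
Extra fixed cost: 48. Net change = 48 − 93 = -45.
(Totals: 899 → 854.)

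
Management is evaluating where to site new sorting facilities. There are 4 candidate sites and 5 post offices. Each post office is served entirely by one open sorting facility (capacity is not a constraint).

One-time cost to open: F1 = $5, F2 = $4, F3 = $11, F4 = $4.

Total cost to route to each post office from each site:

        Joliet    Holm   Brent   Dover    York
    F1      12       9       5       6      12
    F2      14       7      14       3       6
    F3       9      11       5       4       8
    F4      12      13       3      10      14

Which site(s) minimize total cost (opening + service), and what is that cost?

Open F2 and F4; minimum total cost 39.

For any fixed open set, each post office goes to its cheapest open site; total = fixed + service.
{F2, F4}: Joliet→F4 12, Holm→F2 7, Brent→F4 3, Dover→F2 3, York→F2 6. Service 31; fixed 8; total 39.
{F1, F2}: service 33 + fixed 9 = 42
{F1, F2, F4}: Joliet→F1 12, Holm→F2 7, Brent→F4 3, Dover→F2 3, York→F2 6. Service 31; fixed 13; total 44.
{F1, F2, F3, F4}: service 28 + fixed 24 = 52
(All 15 nonempty subsets were checked; F2 and F4 is lowest.)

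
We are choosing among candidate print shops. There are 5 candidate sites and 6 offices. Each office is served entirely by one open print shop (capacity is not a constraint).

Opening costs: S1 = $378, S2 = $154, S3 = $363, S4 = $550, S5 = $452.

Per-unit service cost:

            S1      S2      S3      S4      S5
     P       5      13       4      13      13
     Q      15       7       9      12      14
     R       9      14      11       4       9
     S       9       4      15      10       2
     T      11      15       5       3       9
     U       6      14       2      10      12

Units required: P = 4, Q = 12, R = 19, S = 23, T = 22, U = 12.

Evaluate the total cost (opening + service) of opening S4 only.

Each office is assigned to its cheapest site among the open ones.
{S4}: P→S4 13·4=52, Q→S4 12·12=144, R→S4 4·19=76, S→S4 10·23=230, T→S4 3·22=66, U→S4 10·12=120. Service 688; fixed 550; total 1238.

Total cost: 1238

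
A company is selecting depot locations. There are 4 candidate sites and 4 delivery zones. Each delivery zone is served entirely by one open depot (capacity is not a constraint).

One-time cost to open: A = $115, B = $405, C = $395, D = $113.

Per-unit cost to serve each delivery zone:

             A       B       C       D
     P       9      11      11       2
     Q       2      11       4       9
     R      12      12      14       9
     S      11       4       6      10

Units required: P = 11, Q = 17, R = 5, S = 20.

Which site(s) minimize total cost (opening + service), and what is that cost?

For any fixed open set, each delivery zone goes to its cheapest open site; total = fixed + service.
{A}: P→A 9·11=99, Q→A 2·17=34, R→A 12·5=60, S→A 11·20=220. Service 413; fixed 115; total 528.
{A, D}: P→D 2·11=22, Q→A 2·17=34, R→D 9·5=45, S→D 10·20=200. Service 301; fixed 228; total 529.
{D}: service 420 + fixed 113 = 533
{A, B, C, D}: P→D 2·11=22, Q→A 2·17=34, R→D 9·5=45, S→B 4·20=80. Service 181; fixed 1028; total 1209.
No other subset beats 528.

Open A only; minimum total cost 528.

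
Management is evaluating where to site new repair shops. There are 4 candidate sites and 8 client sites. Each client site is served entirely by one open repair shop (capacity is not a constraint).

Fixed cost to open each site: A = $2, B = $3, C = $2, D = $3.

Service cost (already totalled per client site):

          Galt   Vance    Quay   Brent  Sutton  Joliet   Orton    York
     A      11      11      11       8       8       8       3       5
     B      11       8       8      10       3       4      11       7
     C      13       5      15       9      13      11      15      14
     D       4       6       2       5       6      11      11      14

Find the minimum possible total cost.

For any fixed open set, each client site goes to its cheapest open site; total = fixed + service.
{A, B, D}: Galt→D 4, Vance→D 6, Quay→D 2, Brent→D 5, Sutton→B 3, Joliet→B 4, Orton→A 3, York→A 5. Service 32; fixed 8; total 40.
{A, B, C, D}: Galt→D 4, Vance→C 5, Quay→D 2, Brent→D 5, Sutton→B 3, Joliet→B 4, Orton→A 3, York→A 5. Service 31; fixed 10; total 41.
{A, D}: service 39 + fixed 5 = 44
{A}: Galt→A 11, Vance→A 11, Quay→A 11, Brent→A 8, Sutton→A 8, Joliet→A 8, Orton→A 3, York→A 5. Service 65; fixed 2; total 67.
No other subset beats 40.

Minimum total cost: 40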